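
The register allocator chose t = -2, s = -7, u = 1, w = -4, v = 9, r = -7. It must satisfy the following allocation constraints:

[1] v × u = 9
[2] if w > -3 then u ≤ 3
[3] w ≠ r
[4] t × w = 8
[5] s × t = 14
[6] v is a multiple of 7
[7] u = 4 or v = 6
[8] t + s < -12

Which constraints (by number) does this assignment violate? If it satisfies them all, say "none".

[1] v × u = 9 × 1 = 9 — holds.
[2] w = -4, not > -3; antecedent false, conditional vacuously true — holds.
[3] w = -4, r = -7; distinct — holds.
[4] t × w = -2 × (-4) = 8 — holds.
[5] s × t = -7 × (-2) = 14 — holds.
[6] 9 = 7×1 + 2, so 7 does not divide 9 — fails.
[7] u = 1 ≠ 4 and v = 9 ≠ 6; both disjuncts false — fails.
[8] t + s = -2 + (-7) = -9; -9 ≥ -12, bound -12 not met — fails.

No — constraints 6, 7, and 8 are not satisfied.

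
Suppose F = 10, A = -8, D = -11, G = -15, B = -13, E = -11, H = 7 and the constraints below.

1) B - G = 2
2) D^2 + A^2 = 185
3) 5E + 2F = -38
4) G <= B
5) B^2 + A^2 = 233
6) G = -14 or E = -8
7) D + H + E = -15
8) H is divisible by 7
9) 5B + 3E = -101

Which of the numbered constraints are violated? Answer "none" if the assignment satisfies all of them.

1) B - G = -13 - (-15) = 2  ✔
2) D^2 + A^2 = (-11)^2 + (-8)^2 = 121 + 64 = 185  ✔
3) 5E + 2F = 5(-11) + 2(10) = -35, not -38  ✘
4) G = -15, B = -13; -15 ≤ -13  ✔
5) B^2 + A^2 = (-13)^2 + (-8)^2 = 169 + 64 = 233  ✔
6) G = -15 ≠ -14 and E = -11 ≠ -8; both disjuncts false  ✘
7) D + H + E = -11 + 7 + (-11) = -15  ✔
8) 7 / 7 = 1, so 7 divides 7  ✔
9) 5B + 3E = 5(-13) + 3(-11) = -98, not -101  ✘

Violated: 3, 6, and 9.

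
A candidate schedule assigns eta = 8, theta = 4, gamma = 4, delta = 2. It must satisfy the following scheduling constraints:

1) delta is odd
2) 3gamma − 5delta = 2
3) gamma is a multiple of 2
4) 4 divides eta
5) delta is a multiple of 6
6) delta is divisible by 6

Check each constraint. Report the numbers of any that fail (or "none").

Violated: 1, 5, 6.

1) delta = 2 is even — fails.
2) 3gamma − 5delta = 3(4) − 5(2) = 2 — holds.
3) 4 / 2 = 2, so 2 divides 4 — holds.
4) 8 / 4 = 2, so 4 divides 8 — holds.
5) 2 = 6×0 + 2, so 6 does not divide 2 — fails.
6) 2 = 6×0 + 2, so 6 does not divide 2 — fails.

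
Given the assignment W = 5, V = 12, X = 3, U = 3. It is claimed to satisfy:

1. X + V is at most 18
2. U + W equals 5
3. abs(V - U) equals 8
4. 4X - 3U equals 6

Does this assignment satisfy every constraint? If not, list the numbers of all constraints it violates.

1. X + V = 3 + 12 = 15; 15 ≤ 18 — OK.
2. U + W = 3 + 5 = 8, not 5 — violated.
3. abs(12 - 3) = 9, not 8 — violated.
4. 4X - 3U = 4(3) - 3(3) = 3, not 6 — violated.

Constraints 2, 3, and 4 do not hold.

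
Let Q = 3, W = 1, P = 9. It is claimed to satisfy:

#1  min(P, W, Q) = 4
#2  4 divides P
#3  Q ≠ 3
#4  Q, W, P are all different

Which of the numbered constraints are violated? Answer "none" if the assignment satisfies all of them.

#1 min(9, 1, 3) = 1, not 4 — violated.
#2 9 = 4×2 + 1, so 4 does not divide 9 — violated.
#3 Q = 3, but 3 is required to differ — violated.
#4 values 3, 1, 9 are pairwise distinct — OK.

Constraints 1, 2, and 3 do not hold.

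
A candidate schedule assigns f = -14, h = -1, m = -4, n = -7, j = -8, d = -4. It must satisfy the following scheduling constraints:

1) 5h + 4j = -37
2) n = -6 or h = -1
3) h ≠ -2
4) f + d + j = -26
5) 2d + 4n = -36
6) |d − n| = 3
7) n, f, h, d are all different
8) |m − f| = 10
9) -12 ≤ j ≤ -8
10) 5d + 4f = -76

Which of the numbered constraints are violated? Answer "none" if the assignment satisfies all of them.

1) 5h + 4j = 5(-1) + 4(-8) = -37  holds
2) n = -7 ≠ -6, but h = -1 = -1 (second disjunct)  holds
3) h = -1, and -1 ≠ -2  holds
4) f + d + j = -14 + (-4) + (-8) = -26  holds
5) 2d + 4n = 2(-4) + 4(-7) = -36  holds
6) |-4 − (-7)| = 3  holds
7) values -7, -14, -1, -4 are pairwise distinct  holds
8) |-4 − (-14)| = 10  holds
9) j = -8 lies in [-12, -8]  holds
10) 5d + 4f = 5(-4) + 4(-14) = -76  holds

No violations.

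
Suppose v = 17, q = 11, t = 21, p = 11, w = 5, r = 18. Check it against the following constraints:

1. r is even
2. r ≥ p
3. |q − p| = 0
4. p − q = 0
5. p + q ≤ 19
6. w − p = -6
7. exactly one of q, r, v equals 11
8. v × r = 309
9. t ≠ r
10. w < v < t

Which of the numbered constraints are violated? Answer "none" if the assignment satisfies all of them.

1. r = 18 is even — holds.
2. r = 18, p = 11; 18 ≥ 11 — holds.
3. |11 − 11| = 0 — holds.
4. p − q = 11 − 11 = 0 — holds.
5. p + q = 11 + 11 = 22; 22 > 19, bound 19 not met — fails.
6. w − p = 5 − 11 = -6 — holds.
7. q=11, r=18, v=17; 1 of them equals 11 — holds.
8. v × r = 17 × 18 = 306, not 309 — fails.
9. t = 21, r = 18; distinct — holds.
10. values 5 < 17 < 21 — holds.

Violated: 5, 8.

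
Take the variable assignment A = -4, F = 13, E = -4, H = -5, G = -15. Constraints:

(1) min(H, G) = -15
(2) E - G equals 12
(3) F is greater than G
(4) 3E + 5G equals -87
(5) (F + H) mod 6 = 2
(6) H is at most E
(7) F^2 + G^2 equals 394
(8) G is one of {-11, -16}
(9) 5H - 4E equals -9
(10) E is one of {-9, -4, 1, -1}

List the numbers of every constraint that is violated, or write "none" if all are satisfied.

The assignment fails constraints 2 and 8.

(1) min(-5, -15) = -15 — OK.
(2) E - G = -4 - (-15) = 11, not 12 — violated.
(3) F = 13, G = -15; 13 > -15 — OK.
(4) 3E + 5G = 3(-4) + 5(-15) = -87 — OK.
(5) F + H = 8; 8 mod 6 = 2 — OK.
(6) H = -5, E = -4; -5 ≤ -4 — OK.
(7) F^2 + G^2 = 13^2 + (-15)^2 = 169 + 225 = 394 — OK.
(8) G = -15 is not in {-11, -16} — violated.
(9) 5H - 4E = 5(-5) - 4(-4) = -9 — OK.
(10) E = -4 is in {-9, -4, 1, -1} — OK.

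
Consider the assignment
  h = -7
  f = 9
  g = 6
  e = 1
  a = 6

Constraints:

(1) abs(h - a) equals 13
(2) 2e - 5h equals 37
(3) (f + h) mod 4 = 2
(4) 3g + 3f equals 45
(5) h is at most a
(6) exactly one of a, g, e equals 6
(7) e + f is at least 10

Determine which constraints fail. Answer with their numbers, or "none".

Constraint 6 is violated.

(1) abs(-7 - 6) = 13 — holds.
(2) 2e - 5h = 2(1) - 5(-7) = 37 — holds.
(3) f + h = 2; 2 mod 4 = 2 — holds.
(4) 3g + 3f = 3(6) + 3(9) = 45 — holds.
(5) h = -7, a = 6; -7 ≤ 6 — holds.
(6) a=6, g=6, e=1; 2 of them equal 6, not exactly one — fails.
(7) e + f = 1 + 9 = 10; 10 ≥ 10 — holds.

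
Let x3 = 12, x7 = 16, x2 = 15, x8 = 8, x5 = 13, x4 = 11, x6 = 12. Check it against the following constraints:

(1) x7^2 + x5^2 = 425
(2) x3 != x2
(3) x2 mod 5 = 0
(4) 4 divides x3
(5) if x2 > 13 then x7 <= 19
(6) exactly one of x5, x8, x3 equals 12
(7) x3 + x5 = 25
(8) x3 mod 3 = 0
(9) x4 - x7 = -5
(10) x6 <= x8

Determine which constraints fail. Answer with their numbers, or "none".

(1) x7^2 + x5^2 = 16^2 + 13^2 = 256 + 169 = 425 — holds.
(2) x3 = 12, x2 = 15; distinct — holds.
(3) 15 mod 5 = 0 — holds.
(4) 12 / 4 = 3, so 4 divides 12 — holds.
(5) x2 = 15 > 13, so we need x7 ≤ 19; x7 = 16 ≤ 19 — holds.
(6) x5=13, x8=8, x3=12; 1 of them equals 12 — holds.
(7) x3 + x5 = 12 + 13 = 25 — holds.
(8) 12 mod 3 = 0 — holds.
(9) x4 - x7 = 11 - 16 = -5 — holds.
(10) x6 = 12, x8 = 8; 12 > 8 (want ≤) — fails.

Constraint 10 is violated.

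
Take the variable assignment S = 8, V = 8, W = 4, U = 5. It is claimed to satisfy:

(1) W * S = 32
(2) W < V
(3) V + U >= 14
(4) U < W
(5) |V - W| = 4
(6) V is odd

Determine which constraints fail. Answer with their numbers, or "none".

Violated: 3, 4, and 6.

(1) W * S = 4 * 8 = 32  holds
(2) W = 4, V = 8; 4 < 8  holds
(3) V + U = 8 + 5 = 13; 13 < 14, bound 14 not met  fails
(4) U = 5, W = 4; 5 ≥ 4 (want <)  fails
(5) |8 - 4| = 4  holds
(6) V = 8 is even  fails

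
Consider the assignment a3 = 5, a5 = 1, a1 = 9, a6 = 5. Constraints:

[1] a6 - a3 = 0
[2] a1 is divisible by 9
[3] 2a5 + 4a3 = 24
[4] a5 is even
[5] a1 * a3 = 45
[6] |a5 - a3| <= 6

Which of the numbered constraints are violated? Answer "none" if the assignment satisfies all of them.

[1] a6 - a3 = 5 - 5 = 0  OK
[2] 9 / 9 = 1, so 9 divides 9  OK
[3] 2a5 + 4a3 = 2(1) + 4(5) = 22, not 24  FAIL
[4] a5 = 1 is odd  FAIL
[5] a1 * a3 = 9 * 5 = 45  OK
[6] |1 - 5| = 4; 4 ≤ 6  OK

The assignment fails constraints 3 and 4.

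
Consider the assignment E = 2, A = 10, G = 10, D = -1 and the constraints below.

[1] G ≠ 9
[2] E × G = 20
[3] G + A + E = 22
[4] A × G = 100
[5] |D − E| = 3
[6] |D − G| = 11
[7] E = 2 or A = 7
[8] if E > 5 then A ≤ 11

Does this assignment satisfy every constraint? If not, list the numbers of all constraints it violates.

[1] G = 10, and 10 ≠ 9  OK
[2] E × G = 2 × 10 = 20  OK
[3] G + A + E = 10 + 10 + 2 = 22  OK
[4] A × G = 10 × 10 = 100  OK
[5] |-1 − 2| = 3  OK
[6] |-1 − 10| = 11  OK
[7] E = 2 = 2 (first disjunct)  OK
[8] E = 2, not > 5; antecedent false, conditional vacuously true  OK

None — every constraint holds.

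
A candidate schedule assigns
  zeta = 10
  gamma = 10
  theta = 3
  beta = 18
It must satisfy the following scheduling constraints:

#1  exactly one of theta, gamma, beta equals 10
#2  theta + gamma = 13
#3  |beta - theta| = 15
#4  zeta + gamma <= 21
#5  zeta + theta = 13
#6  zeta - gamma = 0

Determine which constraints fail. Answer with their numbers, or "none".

#1 theta=3, gamma=10, beta=18; 1 of them equals 10  OK
#2 theta + gamma = 3 + 10 = 13  OK
#3 |18 - 3| = 15  OK
#4 zeta + gamma = 10 + 10 = 20; 20 ≤ 21  OK
#5 zeta + theta = 10 + 3 = 13  OK
#6 zeta - gamma = 10 - 10 = 0  OK

No violations.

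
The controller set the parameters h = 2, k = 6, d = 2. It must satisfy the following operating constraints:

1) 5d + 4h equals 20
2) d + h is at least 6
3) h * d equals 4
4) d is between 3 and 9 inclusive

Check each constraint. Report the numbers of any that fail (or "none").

1) 5d + 4h = 5(2) + 4(2) = 18, not 20 — violated.
2) d + h = 2 + 2 = 4; 4 < 6, bound 6 not met — violated.
3) h * d = 2 * 2 = 4 — satisfied.
4) d = 2 is outside [3, 9] — violated.

Violated: 1, 2, and 4.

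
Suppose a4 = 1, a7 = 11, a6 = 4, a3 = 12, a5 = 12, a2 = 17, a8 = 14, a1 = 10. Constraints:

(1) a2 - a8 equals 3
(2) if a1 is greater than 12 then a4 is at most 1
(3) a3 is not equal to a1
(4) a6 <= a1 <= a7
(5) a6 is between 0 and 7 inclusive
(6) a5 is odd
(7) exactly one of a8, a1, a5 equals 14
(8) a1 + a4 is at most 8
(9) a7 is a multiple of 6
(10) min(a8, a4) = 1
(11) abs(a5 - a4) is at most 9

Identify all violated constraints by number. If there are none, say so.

(1) a2 - a8 = 17 - 14 = 3  ✔
(2) a1 = 10, not > 12; antecedent false, conditional vacuously true  ✔
(3) a3 = 12, a1 = 10; distinct  ✔
(4) values 4 <= 10 <= 11  ✔
(5) a6 = 4 lies in [0, 7]  ✔
(6) a5 = 12 is even  ✘
(7) a8=14, a1=10, a5=12; 1 of them equals 14  ✔
(8) a1 + a4 = 10 + 1 = 11; 11 > 8, bound 8 not met  ✘
(9) 11 = 6*1 + 5, so 6 does not divide 11  ✘
(10) min(14, 1) = 1  ✔
(11) abs(12 - 1) = 11; 11 > 9, exceeds bound 9  ✘

The assignment fails constraints 6, 8, 9, and 11.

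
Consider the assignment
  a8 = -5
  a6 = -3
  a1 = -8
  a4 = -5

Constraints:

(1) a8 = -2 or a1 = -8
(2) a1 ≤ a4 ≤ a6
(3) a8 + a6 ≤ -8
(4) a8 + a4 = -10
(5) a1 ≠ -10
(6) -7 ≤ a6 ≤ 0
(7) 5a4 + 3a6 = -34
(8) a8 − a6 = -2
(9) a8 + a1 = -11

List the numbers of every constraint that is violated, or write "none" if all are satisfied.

Constraint 9 is violated.

(1) a8 = -5 ≠ -2, but a1 = -8 = -8 (second disjunct) — satisfied.
(2) values -8 ≤ -5 ≤ -3 — satisfied.
(3) a8 + a6 = -5 + (-3) = -8; -8 ≤ -8 — satisfied.
(4) a8 + a4 = -5 + (-5) = -10 — satisfied.
(5) a1 = -8, and -8 ≠ -10 — satisfied.
(6) a6 = -3 lies in [-7, 0] — satisfied.
(7) 5a4 + 3a6 = 5(-5) + 3(-3) = -34 — satisfied.
(8) a8 − a6 = -5 − (-3) = -2 — satisfied.
(9) a8 + a1 = -5 + (-8) = -13, not -11 — violated.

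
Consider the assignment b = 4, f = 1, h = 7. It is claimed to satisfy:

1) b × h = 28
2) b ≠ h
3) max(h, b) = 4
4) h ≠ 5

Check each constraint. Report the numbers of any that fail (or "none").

No — constraint 3 is not satisfied.

1) b × h = 4 × 7 = 28  ✔
2) b = 4, h = 7; distinct  ✔
3) max(7, 4) = 7, not 4  ✘
4) h = 7, and 7 ≠ 5  ✔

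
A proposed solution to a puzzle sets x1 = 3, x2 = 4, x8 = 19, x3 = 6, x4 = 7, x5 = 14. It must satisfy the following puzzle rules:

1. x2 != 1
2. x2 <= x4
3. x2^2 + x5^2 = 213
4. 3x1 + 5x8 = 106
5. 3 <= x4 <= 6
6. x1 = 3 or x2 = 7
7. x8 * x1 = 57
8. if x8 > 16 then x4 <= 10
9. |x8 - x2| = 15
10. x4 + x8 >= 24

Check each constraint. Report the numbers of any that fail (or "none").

1. x2 = 4, and 4 ≠ 1  OK
2. x2 = 4, x4 = 7; 4 ≤ 7  OK
3. x2^2 + x5^2 = 4^2 + 14^2 = 16 + 196 = 212, not 213  FAIL
4. 3x1 + 5x8 = 3(3) + 5(19) = 104, not 106  FAIL
5. x4 = 7 is outside [3, 6]  FAIL
6. x1 = 3 = 3 (first disjunct)  OK
7. x8 * x1 = 19 * 3 = 57  OK
8. x8 = 19 > 16, so we need x4 ≤ 10; x4 = 7 ≤ 10  OK
9. |19 - 4| = 15  OK
10. x4 + x8 = 7 + 19 = 26; 26 ≥ 24  OK

No — constraints 3, 4, 5 are not satisfied.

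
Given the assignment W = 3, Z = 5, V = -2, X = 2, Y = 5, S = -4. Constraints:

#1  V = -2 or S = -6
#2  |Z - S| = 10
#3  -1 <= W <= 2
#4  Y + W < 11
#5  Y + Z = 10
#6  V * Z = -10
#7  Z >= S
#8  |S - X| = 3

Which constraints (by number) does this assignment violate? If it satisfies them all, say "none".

Constraints 2, 3, 8 do not hold.

#1 V = -2 = -2 (first disjunct) — satisfied.
#2 |5 - (-4)| = 9, not 10 — violated.
#3 W = 3 is outside [-1, 2] — violated.
#4 Y + W = 5 + 3 = 8; 8 < 11 — satisfied.
#5 Y + Z = 5 + 5 = 10 — satisfied.
#6 V * Z = -2 * 5 = -10 — satisfied.
#7 Z = 5, S = -4; 5 ≥ -4 — satisfied.
#8 |-4 - 2| = 6, not 3 — violated.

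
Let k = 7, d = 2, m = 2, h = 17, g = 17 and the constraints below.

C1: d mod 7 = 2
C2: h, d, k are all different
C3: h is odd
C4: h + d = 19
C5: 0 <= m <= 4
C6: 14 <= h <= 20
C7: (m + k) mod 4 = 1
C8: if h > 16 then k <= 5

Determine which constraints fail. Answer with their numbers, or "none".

C1: 2 mod 7 = 2 — holds.
C2: values 17, 2, 7 are pairwise distinct — holds.
C3: h = 17 is odd — holds.
C4: h + d = 17 + 2 = 19 — holds.
C5: m = 2 lies in [0, 4] — holds.
C6: h = 17 lies in [14, 20] — holds.
C7: m + k = 9; 9 mod 4 = 1 — holds.
C8: h = 17 > 16, so we need k ≤ 5; but k = 7 > 5 — does not hold.

The assignment fails constraint 8.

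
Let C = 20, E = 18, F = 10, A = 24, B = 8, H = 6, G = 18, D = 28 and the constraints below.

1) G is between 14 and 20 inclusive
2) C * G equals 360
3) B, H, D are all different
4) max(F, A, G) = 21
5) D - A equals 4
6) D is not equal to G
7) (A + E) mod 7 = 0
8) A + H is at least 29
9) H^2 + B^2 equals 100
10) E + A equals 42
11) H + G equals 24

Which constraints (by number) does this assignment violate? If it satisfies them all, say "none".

Constraint 4 does not hold.

1) G = 18 lies in [14, 20]  OK
2) C * G = 20 * 18 = 360  OK
3) values 8, 6, 28 are pairwise distinct  OK
4) max(10, 24, 18) = 24, not 21  FAIL
5) D - A = 28 - 24 = 4  OK
6) D = 28, G = 18; distinct  OK
7) A + E = 42; 42 mod 7 = 0  OK
8) A + H = 24 + 6 = 30; 30 ≥ 29  OK
9) H^2 + B^2 = 6^2 + 8^2 = 36 + 64 = 100  OK
10) E + A = 18 + 24 = 42  OK
11) H + G = 6 + 18 = 24  OK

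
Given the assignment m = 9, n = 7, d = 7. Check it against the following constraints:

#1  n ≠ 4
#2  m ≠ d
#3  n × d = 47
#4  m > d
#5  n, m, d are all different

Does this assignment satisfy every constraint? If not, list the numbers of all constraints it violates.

Constraints 3, 5 do not hold.

#1 n = 7, and 7 ≠ 4 — satisfied.
#2 m = 9, d = 7; distinct — satisfied.
#3 n × d = 7 × 7 = 49, not 47 — violated.
#4 m = 9, d = 7; 9 > 7 — satisfied.
#5 n = d = 7, not all different — violated.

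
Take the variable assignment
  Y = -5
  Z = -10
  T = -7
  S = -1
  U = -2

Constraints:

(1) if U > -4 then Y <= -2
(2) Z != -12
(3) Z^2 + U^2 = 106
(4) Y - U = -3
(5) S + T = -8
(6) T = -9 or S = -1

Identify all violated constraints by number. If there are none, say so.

(1) U = -2 > -4, so we need Y ≤ -2; Y = -5 ≤ -2 — satisfied.
(2) Z = -10, and -10 ≠ -12 — satisfied.
(3) Z^2 + U^2 = (-10)^2 + (-2)^2 = 100 + 4 = 104, not 106 — violated.
(4) Y - U = -5 - (-2) = -3 — satisfied.
(5) S + T = -1 + (-7) = -8 — satisfied.
(6) T = -7 ≠ -9, but S = -1 = -1 (second disjunct) — satisfied.

Violated: 3.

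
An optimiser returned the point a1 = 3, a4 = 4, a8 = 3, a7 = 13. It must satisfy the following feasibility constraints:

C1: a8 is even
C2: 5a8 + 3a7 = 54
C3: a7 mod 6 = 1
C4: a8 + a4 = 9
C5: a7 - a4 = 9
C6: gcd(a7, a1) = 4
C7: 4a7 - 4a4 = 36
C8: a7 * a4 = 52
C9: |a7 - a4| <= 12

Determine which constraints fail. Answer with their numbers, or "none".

Constraints 1, 4, 6 do not hold.

C1: a8 = 3 is odd — violated.
C2: 5a8 + 3a7 = 5(3) + 3(13) = 54 — OK.
C3: 13 mod 6 = 1 — OK.
C4: a8 + a4 = 3 + 4 = 7, not 9 — violated.
C5: a7 - a4 = 13 - 4 = 9 — OK.
C6: gcd(13, 3) = 1, not 4 — violated.
C7: 4a7 - 4a4 = 4(13) - 4(4) = 36 — OK.
C8: a7 * a4 = 13 * 4 = 52 — OK.
C9: |13 - 4| = 9; 9 ≤ 12 — OK.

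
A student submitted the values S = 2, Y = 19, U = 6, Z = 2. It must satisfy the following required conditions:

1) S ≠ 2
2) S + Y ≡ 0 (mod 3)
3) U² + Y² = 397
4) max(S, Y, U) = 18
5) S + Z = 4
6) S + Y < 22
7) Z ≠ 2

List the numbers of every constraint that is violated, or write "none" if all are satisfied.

1) S = 2, but 2 is required to differ — violated.
2) S + Y = 21; 21 mod 3 = 0 — OK.
3) U² + Y² = 6² + 19² = 36 + 361 = 397 — OK.
4) max(2, 19, 6) = 19, not 18 — violated.
5) S + Z = 2 + 2 = 4 — OK.
6) S + Y = 2 + 19 = 21; 21 < 22 — OK.
7) Z = 2, but 2 is required to differ — violated.

Constraints 1, 4, 7 are violated.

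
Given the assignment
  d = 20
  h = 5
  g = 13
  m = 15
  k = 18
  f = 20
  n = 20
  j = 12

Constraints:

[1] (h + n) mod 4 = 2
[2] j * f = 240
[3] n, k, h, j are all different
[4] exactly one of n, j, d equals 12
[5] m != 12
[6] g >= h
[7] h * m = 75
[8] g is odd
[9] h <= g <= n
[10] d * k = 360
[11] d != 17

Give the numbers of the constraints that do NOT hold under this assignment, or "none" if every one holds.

[1] h + n = 25; 25 mod 4 = 1, not 2 — violated.
[2] j * f = 12 * 20 = 240 — satisfied.
[3] values 20, 18, 5, 12 are pairwise distinct — satisfied.
[4] n=20, j=12, d=20; 1 of them equals 12 — satisfied.
[5] m = 15, and 15 ≠ 12 — satisfied.
[6] g = 13, h = 5; 13 ≥ 5 — satisfied.
[7] h * m = 5 * 15 = 75 — satisfied.
[8] g = 13 is odd — satisfied.
[9] values 5 <= 13 <= 20 — satisfied.
[10] d * k = 20 * 18 = 360 — satisfied.
[11] d = 20, and 20 ≠ 17 — satisfied.

The assignment fails constraint 1.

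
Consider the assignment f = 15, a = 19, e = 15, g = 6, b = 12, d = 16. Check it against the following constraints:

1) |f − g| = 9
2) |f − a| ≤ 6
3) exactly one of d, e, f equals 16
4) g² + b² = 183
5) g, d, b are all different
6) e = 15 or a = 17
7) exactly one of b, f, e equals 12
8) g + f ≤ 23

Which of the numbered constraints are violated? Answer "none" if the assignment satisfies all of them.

1) |15 − 6| = 9  yes
2) |15 − 19| = 4; 4 ≤ 6  yes
3) d=16, e=15, f=15; 1 of them equals 16  yes
4) g² + b² = 6² + 12² = 36 + 144 = 180, not 183  no
5) values 6, 16, 12 are pairwise distinct  yes
6) e = 15 = 15 (first disjunct)  yes
7) b=12, f=15, e=15; 1 of them equals 12  yes
8) g + f = 6 + 15 = 21; 21 ≤ 23  yes

No — constraint 4 is not satisfied.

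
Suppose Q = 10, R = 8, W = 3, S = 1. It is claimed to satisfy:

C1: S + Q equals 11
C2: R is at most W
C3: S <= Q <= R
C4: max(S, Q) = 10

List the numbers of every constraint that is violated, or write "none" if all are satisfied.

C1: S + Q = 1 + 10 = 11 — holds.
C2: R = 8, W = 3; 8 > 3 (want ≤) — does not hold.
C3: values 1, 10, 8; Q = 10 is not <= R = 8 — does not hold.
C4: max(1, 10) = 10 — holds.

Violated: 2 and 3.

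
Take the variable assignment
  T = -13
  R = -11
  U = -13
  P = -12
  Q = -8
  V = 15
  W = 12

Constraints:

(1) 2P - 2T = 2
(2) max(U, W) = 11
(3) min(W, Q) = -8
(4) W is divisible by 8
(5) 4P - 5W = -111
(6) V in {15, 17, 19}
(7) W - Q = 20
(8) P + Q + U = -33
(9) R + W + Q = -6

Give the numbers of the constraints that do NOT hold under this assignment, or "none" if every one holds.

(1) 2P - 2T = 2(-12) - 2(-13) = 2 — holds.
(2) max(-13, 12) = 12, not 11 — does not hold.
(3) min(12, -8) = -8 — holds.
(4) 12 = 8*1 + 4, so 8 does not divide 12 — does not hold.
(5) 4P - 5W = 4(-12) - 5(12) = -108, not -111 — does not hold.
(6) V = 15 is in {15, 17, 19} — holds.
(7) W - Q = 12 - (-8) = 20 — holds.
(8) P + Q + U = -12 + (-8) + (-13) = -33 — holds.
(9) R + W + Q = -11 + 12 + (-8) = -7, not -6 — does not hold.

No — constraints 2, 4, 5, and 9 are not satisfied.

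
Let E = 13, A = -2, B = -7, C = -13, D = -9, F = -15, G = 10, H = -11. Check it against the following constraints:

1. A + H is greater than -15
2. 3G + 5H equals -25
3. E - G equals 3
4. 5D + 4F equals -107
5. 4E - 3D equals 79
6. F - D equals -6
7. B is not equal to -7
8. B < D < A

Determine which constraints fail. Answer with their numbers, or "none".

The assignment fails constraints 4, 7, and 8.

1. A + H = -2 + (-11) = -13; -13 > -15 — satisfied.
2. 3G + 5H = 3(10) + 5(-11) = -25 — satisfied.
3. E - G = 13 - 10 = 3 — satisfied.
4. 5D + 4F = 5(-9) + 4(-15) = -105, not -107 — violated.
5. 4E - 3D = 4(13) - 3(-9) = 79 — satisfied.
6. F - D = -15 - (-9) = -6 — satisfied.
7. B = -7, but -7 is required to differ — violated.
8. values -7, -9, -2; B = -7 is not < D = -9 — violated.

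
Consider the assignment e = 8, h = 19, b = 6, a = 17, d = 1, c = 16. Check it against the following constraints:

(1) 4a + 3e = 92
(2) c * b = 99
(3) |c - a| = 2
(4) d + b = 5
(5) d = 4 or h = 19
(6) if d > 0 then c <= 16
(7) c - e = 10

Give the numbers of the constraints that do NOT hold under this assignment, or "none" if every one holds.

(1) 4a + 3e = 4(17) + 3(8) = 92 — satisfied.
(2) c * b = 16 * 6 = 96, not 99 — violated.
(3) |16 - 17| = 1, not 2 — violated.
(4) d + b = 1 + 6 = 7, not 5 — violated.
(5) d = 1 ≠ 4, but h = 19 = 19 (second disjunct) — satisfied.
(6) d = 1 > 0, so we need c ≤ 16; c = 16 ≤ 16 — satisfied.
(7) c - e = 16 - 8 = 8, not 10 — violated.

Constraints 2, 3, 4, and 7 do not hold.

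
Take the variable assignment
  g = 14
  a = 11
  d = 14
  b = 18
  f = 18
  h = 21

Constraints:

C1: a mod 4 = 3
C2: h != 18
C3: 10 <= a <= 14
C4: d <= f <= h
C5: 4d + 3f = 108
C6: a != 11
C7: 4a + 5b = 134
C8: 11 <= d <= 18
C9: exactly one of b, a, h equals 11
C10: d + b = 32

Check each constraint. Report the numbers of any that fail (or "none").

Constraints 5 and 6 are violated.

C1: 11 mod 4 = 3 — OK.
C2: h = 21, and 21 ≠ 18 — OK.
C3: a = 11 lies in [10, 14] — OK.
C4: values 14 <= 18 <= 21 — OK.
C5: 4d + 3f = 4(14) + 3(18) = 110, not 108 — violated.
C6: a = 11, but 11 is required to differ — violated.
C7: 4a + 5b = 4(11) + 5(18) = 134 — OK.
C8: d = 14 lies in [11, 18] — OK.
C9: b=18, a=11, h=21; 1 of them equals 11 — OK.
C10: d + b = 14 + 18 = 32 — OK.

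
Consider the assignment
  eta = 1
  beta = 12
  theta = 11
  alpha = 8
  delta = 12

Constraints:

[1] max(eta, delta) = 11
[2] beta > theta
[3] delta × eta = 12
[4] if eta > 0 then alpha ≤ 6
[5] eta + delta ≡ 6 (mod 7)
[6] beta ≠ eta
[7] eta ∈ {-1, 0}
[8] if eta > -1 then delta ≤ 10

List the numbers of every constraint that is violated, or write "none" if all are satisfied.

[1] max(1, 12) = 12, not 11 — violated.
[2] beta = 12, theta = 11; 12 > 11 — satisfied.
[3] delta × eta = 12 × 1 = 12 — satisfied.
[4] eta = 1 > 0, so we need alpha ≤ 6; but alpha = 8 > 6 — violated.
[5] eta + delta = 13; 13 mod 7 = 6 — satisfied.
[6] beta = 12, eta = 1; distinct — satisfied.
[7] eta = 1 is not in {-1, 0} — violated.
[8] eta = 1 > -1, so we need delta ≤ 10; but delta = 12 > 10 — violated.

Constraints 1, 4, 7, 8 do not hold.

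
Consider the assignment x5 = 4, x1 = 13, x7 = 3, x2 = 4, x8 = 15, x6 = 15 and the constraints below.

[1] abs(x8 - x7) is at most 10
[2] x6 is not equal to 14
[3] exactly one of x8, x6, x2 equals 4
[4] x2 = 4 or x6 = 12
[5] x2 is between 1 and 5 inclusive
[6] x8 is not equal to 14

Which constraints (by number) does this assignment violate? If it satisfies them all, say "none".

[1] abs(15 - 3) = 12; 12 > 10, exceeds bound 10  false
[2] x6 = 15, and 15 ≠ 14  true
[3] x8=15, x6=15, x2=4; 1 of them equals 4  true
[4] x2 = 4 = 4 (first disjunct)  true
[5] x2 = 4 lies in [1, 5]  true
[6] x8 = 15, and 15 ≠ 14  true

Constraint 1 does not hold.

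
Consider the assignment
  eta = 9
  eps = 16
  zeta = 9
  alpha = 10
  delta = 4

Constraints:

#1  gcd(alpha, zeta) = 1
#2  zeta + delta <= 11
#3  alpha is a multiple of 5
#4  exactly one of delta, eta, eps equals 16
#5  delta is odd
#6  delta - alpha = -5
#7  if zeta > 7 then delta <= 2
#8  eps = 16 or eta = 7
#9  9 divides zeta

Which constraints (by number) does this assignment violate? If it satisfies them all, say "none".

#1 gcd(10, 9) = 1  OK
#2 zeta + delta = 9 + 4 = 13; 13 > 11, bound 11 not met  FAIL
#3 10 / 5 = 2, so 5 divides 10  OK
#4 delta=4, eta=9, eps=16; 1 of them equals 16  OK
#5 delta = 4 is even  FAIL
#6 delta - alpha = 4 - 10 = -6, not -5  FAIL
#7 zeta = 9 > 7, so we need delta ≤ 2; but delta = 4 > 2  FAIL
#8 eps = 16 = 16 (first disjunct)  OK
#9 9 / 9 = 1, so 9 divides 9  OK

Constraints 2, 5, 6, and 7 are violated.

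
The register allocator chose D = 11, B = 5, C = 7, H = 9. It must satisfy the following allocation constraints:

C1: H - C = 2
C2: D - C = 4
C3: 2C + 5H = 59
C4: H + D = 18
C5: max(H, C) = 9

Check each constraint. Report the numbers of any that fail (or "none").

C1: H - C = 9 - 7 = 2  ✔
C2: D - C = 11 - 7 = 4  ✔
C3: 2C + 5H = 2(7) + 5(9) = 59  ✔
C4: H + D = 9 + 11 = 20, not 18  ✘
C5: max(9, 7) = 9  ✔

Violated: 4.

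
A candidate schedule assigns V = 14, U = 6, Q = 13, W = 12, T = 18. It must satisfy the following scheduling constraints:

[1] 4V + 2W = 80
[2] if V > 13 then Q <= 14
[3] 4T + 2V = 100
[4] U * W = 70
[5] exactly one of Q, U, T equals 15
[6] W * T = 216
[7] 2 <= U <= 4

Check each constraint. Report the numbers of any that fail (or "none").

Constraints 4, 5, and 7 do not hold.

[1] 4V + 2W = 4(14) + 2(12) = 80 — holds.
[2] V = 14 > 13, so we need Q ≤ 14; Q = 13 ≤ 14 — holds.
[3] 4T + 2V = 4(18) + 2(14) = 100 — holds.
[4] U * W = 6 * 12 = 72, not 70 — fails.
[5] Q=13, U=6, T=18; 0 of them equal 15, not exactly one — fails.
[6] W * T = 12 * 18 = 216 — holds.
[7] U = 6 is outside [2, 4] — fails.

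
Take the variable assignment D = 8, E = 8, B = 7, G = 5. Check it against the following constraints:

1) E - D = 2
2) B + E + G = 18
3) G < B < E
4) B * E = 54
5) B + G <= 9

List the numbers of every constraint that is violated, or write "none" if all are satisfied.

1) E - D = 8 - 8 = 0, not 2  FAIL
2) B + E + G = 7 + 8 + 5 = 20, not 18  FAIL
3) values 5 < 7 < 8  OK
4) B * E = 7 * 8 = 56, not 54  FAIL
5) B + G = 7 + 5 = 12; 12 > 9, bound 9 not met  FAIL

The assignment fails constraints 1, 2, 4, 5.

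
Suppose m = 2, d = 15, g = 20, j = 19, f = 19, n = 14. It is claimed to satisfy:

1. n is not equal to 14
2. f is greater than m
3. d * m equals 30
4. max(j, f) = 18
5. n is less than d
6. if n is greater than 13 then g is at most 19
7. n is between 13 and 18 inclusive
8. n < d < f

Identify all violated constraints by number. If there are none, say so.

1. n = 14, but 14 is required to differ — violated.
2. f = 19, m = 2; 19 > 2 — satisfied.
3. d * m = 15 * 2 = 30 — satisfied.
4. max(19, 19) = 19, not 18 — violated.
5. n = 14, d = 15; 14 < 15 — satisfied.
6. n = 14 > 13, so we need g ≤ 19; but g = 20 > 19 — violated.
7. n = 14 lies in [13, 18] — satisfied.
8. values 14 < 15 < 19 — satisfied.

The assignment fails constraints 1, 4, and 6.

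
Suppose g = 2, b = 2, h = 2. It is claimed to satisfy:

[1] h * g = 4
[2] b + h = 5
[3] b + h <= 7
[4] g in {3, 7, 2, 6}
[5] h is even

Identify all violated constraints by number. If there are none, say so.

The assignment fails constraint 2.

[1] h * g = 2 * 2 = 4 — holds.
[2] b + h = 2 + 2 = 4, not 5 — does not hold.
[3] b + h = 2 + 2 = 4; 4 ≤ 7 — holds.
[4] g = 2 is in {3, 7, 2, 6} — holds.
[5] h = 2 is even — holds.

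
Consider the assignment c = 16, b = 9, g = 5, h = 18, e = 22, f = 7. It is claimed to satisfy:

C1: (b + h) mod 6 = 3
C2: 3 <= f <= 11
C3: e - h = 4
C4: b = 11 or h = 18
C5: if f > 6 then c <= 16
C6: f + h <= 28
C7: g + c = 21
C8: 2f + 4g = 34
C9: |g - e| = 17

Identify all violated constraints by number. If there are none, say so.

C1: b + h = 27; 27 mod 6 = 3 — OK.
C2: f = 7 lies in [3, 11] — OK.
C3: e - h = 22 - 18 = 4 — OK.
C4: b = 9 ≠ 11, but h = 18 = 18 (second disjunct) — OK.
C5: f = 7 > 6, so we need c ≤ 16; c = 16 ≤ 16 — OK.
C6: f + h = 7 + 18 = 25; 25 ≤ 28 — OK.
C7: g + c = 5 + 16 = 21 — OK.
C8: 2f + 4g = 2(7) + 4(5) = 34 — OK.
C9: |5 - 22| = 17 — OK.

None — every constraint holds.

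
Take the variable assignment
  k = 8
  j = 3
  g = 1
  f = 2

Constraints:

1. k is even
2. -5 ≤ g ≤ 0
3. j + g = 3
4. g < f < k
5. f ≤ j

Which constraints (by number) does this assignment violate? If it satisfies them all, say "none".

Violated: 2 and 3.

1. k = 8 is even — OK.
2. g = 1 is outside [-5, 0] — violated.
3. j + g = 3 + 1 = 4, not 3 — violated.
4. values 1 < 2 < 8 — OK.
5. f = 2, j = 3; 2 ≤ 3 — OK.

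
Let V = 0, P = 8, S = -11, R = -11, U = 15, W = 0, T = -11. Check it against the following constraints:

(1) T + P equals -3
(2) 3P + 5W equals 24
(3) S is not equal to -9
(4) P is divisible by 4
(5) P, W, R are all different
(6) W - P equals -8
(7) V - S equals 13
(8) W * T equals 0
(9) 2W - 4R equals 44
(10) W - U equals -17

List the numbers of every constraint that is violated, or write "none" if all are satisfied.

(1) T + P = -11 + 8 = -3  ✓
(2) 3P + 5W = 3(8) + 5(0) = 24  ✓
(3) S = -11, and -11 ≠ -9  ✓
(4) 8 / 4 = 2, so 4 divides 8  ✓
(5) values 8, 0, -11 are pairwise distinct  ✓
(6) W - P = 0 - 8 = -8  ✓
(7) V - S = 0 - (-11) = 11, not 13  ✗
(8) W * T = 0 * (-11) = 0  ✓
(9) 2W - 4R = 2(0) - 4(-11) = 44  ✓
(10) W - U = 0 - 15 = -15, not -17  ✗

No — constraints 7 and 10 are not satisfied.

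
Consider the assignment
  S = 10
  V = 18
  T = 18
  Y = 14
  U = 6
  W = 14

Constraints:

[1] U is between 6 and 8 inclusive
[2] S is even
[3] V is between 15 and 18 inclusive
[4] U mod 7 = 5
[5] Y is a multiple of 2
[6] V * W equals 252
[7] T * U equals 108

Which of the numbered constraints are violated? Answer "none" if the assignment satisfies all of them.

[1] U = 6 lies in [6, 8] — holds.
[2] S = 10 is even — holds.
[3] V = 18 lies in [15, 18] — holds.
[4] 6 mod 7 = 6, not 5 — fails.
[5] 14 / 2 = 7, so 2 divides 14 — holds.
[6] V * W = 18 * 14 = 252 — holds.
[7] T * U = 18 * 6 = 108 — holds.

The assignment fails constraint 4.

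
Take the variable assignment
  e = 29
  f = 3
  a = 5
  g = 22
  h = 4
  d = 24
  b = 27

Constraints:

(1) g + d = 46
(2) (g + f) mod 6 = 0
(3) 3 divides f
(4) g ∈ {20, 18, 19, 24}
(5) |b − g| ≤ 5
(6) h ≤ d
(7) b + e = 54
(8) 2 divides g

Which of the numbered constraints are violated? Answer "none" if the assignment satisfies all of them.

Constraints 2, 4, and 7 do not hold.

(1) g + d = 22 + 24 = 46 — OK.
(2) g + f = 25; 25 mod 6 = 1, not 0 — violated.
(3) 3 / 3 = 1, so 3 divides 3 — OK.
(4) g = 22 is not in {20, 18, 19, 24} — violated.
(5) |27 − 22| = 5; 5 ≤ 5 — OK.
(6) h = 4, d = 24; 4 ≤ 24 — OK.
(7) b + e = 27 + 29 = 56, not 54 — violated.
(8) 22 / 2 = 11, so 2 divides 22 — OK.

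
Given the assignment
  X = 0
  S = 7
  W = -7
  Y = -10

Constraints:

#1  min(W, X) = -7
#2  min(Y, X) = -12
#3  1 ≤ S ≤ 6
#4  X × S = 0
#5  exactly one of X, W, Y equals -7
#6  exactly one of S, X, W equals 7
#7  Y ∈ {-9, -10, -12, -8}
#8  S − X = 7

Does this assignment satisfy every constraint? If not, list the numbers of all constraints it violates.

#1 min(-7, 0) = -7 — satisfied.
#2 min(-10, 0) = -10, not -12 — violated.
#3 S = 7 is outside [1, 6] — violated.
#4 X × S = 0 × 7 = 0 — satisfied.
#5 X=0, W=-7, Y=-10; 1 of them equals -7 — satisfied.
#6 S=7, X=0, W=-7; 1 of them equals 7 — satisfied.
#7 Y = -10 is in {-9, -10, -12, -8} — satisfied.
#8 S − X = 7 − 0 = 7 — satisfied.

The assignment fails constraints 2 and 3.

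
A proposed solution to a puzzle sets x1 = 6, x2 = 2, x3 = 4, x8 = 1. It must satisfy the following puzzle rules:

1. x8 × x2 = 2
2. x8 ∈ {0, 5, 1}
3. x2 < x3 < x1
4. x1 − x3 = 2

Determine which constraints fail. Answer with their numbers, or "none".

The assignment satisfies every constraint.

1. x8 × x2 = 1 × 2 = 2  holds
2. x8 = 1 is in {0, 5, 1}  holds
3. values 2 < 4 < 6  holds
4. x1 − x3 = 6 − 4 = 2  holds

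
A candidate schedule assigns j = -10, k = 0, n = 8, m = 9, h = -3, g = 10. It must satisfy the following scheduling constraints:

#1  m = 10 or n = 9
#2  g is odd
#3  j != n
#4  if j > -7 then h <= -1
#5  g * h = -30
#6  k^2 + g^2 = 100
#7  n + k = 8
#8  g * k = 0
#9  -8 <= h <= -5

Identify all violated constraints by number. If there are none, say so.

Violated: 1, 2, and 9.

#1 m = 9 ≠ 10 and n = 8 ≠ 9; both disjuncts false  FAIL
#2 g = 10 is even  FAIL
#3 j = -10, n = 8; distinct  OK
#4 j = -10, not > -7; antecedent false, conditional vacuously true  OK
#5 g * h = 10 * (-3) = -30  OK
#6 k^2 + g^2 = 0^2 + 10^2 = 0 + 100 = 100  OK
#7 n + k = 8 + 0 = 8  OK
#8 g * k = 10 * 0 = 0  OK
#9 h = -3 is outside [-8, -5]  FAIL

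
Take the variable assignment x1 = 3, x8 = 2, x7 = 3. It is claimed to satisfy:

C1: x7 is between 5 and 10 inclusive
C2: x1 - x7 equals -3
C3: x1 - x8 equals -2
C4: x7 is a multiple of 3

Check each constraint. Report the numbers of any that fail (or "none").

C1: x7 = 3 is outside [5, 10]  ✘
C2: x1 - x7 = 3 - 3 = 0, not -3  ✘
C3: x1 - x8 = 3 - 2 = 1, not -2  ✘
C4: 3 / 3 = 1, so 3 divides 3  ✔

Constraints 1, 2, 3 are violated.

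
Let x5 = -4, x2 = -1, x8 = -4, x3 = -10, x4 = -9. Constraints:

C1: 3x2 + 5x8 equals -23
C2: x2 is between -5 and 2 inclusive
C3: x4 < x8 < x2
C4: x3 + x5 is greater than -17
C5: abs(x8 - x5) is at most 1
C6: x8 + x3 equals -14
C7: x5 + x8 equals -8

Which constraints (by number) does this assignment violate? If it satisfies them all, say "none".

C1: 3x2 + 5x8 = 3(-1) + 5(-4) = -23 — satisfied.
C2: x2 = -1 lies in [-5, 2] — satisfied.
C3: values -9 < -4 < -1 — satisfied.
C4: x3 + x5 = -10 + (-4) = -14; -14 > -17 — satisfied.
C5: abs(-4 - (-4)) = 0; 0 ≤ 1 — satisfied.
C6: x8 + x3 = -4 + (-10) = -14 — satisfied.
C7: x5 + x8 = -4 + (-4) = -8 — satisfied.

The assignment satisfies every constraint.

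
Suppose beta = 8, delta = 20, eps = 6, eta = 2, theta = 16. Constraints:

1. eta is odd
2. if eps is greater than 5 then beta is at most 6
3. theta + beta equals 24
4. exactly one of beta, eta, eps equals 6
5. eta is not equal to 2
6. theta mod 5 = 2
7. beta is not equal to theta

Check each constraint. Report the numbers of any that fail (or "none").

No — constraints 1, 2, 5, 6 are not satisfied.

1. eta = 2 is even  fails
2. eps = 6 > 5, so we need beta ≤ 6; but beta = 8 > 6  fails
3. theta + beta = 16 + 8 = 24  holds
4. beta=8, eta=2, eps=6; 1 of them equals 6  holds
5. eta = 2, but 2 is required to differ  fails
6. 16 mod 5 = 1, not 2  fails
7. beta = 8, theta = 16; distinct  holds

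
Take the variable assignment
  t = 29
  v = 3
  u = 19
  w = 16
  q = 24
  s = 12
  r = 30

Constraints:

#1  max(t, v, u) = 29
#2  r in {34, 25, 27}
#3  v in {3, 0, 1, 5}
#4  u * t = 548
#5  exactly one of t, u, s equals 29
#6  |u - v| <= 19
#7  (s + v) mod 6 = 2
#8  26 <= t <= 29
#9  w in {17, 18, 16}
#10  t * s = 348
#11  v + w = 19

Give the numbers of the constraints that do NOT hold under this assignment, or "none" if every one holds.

No — constraints 2, 4, and 7 are not satisfied.

#1 max(29, 3, 19) = 29 — satisfied.
#2 r = 30 is not in {34, 25, 27} — violated.
#3 v = 3 is in {3, 0, 1, 5} — satisfied.
#4 u * t = 19 * 29 = 551, not 548 — violated.
#5 t=29, u=19, s=12; 1 of them equals 29 — satisfied.
#6 |19 - 3| = 16; 16 ≤ 19 — satisfied.
#7 s + v = 15; 15 mod 6 = 3, not 2 — violated.
#8 t = 29 lies in [26, 29] — satisfied.
#9 w = 16 is in {17, 18, 16} — satisfied.
#10 t * s = 29 * 12 = 348 — satisfied.
#11 v + w = 3 + 16 = 19 — satisfied.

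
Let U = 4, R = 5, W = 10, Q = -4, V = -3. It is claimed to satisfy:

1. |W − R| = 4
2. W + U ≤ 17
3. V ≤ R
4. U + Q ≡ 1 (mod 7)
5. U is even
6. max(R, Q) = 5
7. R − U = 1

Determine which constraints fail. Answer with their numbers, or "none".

No — constraints 1, 4 are not satisfied.

1. |10 − 5| = 5, not 4 — fails.
2. W + U = 10 + 4 = 14; 14 ≤ 17 — holds.
3. V = -3, R = 5; -3 ≤ 5 — holds.
4. U + Q = 0; 0 mod 7 = 0, not 1 — fails.
5. U = 4 is even — holds.
6. max(5, -4) = 5 — holds.
7. R − U = 5 − 4 = 1 — holds.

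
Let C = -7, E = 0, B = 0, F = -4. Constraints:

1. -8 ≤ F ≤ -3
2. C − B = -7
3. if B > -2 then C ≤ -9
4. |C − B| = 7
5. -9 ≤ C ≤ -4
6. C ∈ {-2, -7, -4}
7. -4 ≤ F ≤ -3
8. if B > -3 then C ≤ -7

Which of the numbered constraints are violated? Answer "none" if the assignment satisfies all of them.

1. F = -4 lies in [-8, -3] — satisfied.
2. C − B = -7 − 0 = -7 — satisfied.
3. B = 0 > -2, so we need C ≤ -9; but C = -7 > -9 — violated.
4. |-7 − 0| = 7 — satisfied.
5. C = -7 lies in [-9, -4] — satisfied.
6. C = -7 is in {-2, -7, -4} — satisfied.
7. F = -4 lies in [-4, -3] — satisfied.
8. B = 0 > -3, so we need C ≤ -7; C = -7 ≤ -7 — satisfied.

Violated: 3.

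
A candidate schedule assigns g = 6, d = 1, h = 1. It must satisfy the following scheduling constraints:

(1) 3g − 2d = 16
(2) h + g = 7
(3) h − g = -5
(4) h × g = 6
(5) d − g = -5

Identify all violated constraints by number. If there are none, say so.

The assignment satisfies every constraint.

(1) 3g − 2d = 3(6) − 2(1) = 16  yes
(2) h + g = 1 + 6 = 7  yes
(3) h − g = 1 − 6 = -5  yes
(4) h × g = 1 × 6 = 6  yes
(5) d − g = 1 − 6 = -5  yes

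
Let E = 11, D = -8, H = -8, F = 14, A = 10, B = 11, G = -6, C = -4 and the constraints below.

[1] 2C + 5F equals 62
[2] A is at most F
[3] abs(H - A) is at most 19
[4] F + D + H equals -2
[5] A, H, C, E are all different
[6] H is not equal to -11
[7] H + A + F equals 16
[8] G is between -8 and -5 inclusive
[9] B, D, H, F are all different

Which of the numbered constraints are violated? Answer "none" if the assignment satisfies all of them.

[1] 2C + 5F = 2(-4) + 5(14) = 62  ✓
[2] A = 10, F = 14; 10 ≤ 14  ✓
[3] abs(-8 - 10) = 18; 18 ≤ 19  ✓
[4] F + D + H = 14 + (-8) + (-8) = -2  ✓
[5] values 10, -8, -4, 11 are pairwise distinct  ✓
[6] H = -8, and -8 ≠ -11  ✓
[7] H + A + F = -8 + 10 + 14 = 16  ✓
[8] G = -6 lies in [-8, -5]  ✓
[9] D = H = -8, not all different  ✗

No — constraint 9 is not satisfied.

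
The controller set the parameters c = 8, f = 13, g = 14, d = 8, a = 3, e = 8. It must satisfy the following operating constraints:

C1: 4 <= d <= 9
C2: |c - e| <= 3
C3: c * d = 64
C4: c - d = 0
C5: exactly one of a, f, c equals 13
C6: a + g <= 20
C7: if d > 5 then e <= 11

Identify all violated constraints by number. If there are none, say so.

C1: d = 8 lies in [4, 9] — satisfied.
C2: |8 - 8| = 0; 0 ≤ 3 — satisfied.
C3: c * d = 8 * 8 = 64 — satisfied.
C4: c - d = 8 - 8 = 0 — satisfied.
C5: a=3, f=13, c=8; 1 of them equals 13 — satisfied.
C6: a + g = 3 + 14 = 17; 17 ≤ 20 — satisfied.
C7: d = 8 > 5, so we need e ≤ 11; e = 8 ≤ 11 — satisfied.

No violations.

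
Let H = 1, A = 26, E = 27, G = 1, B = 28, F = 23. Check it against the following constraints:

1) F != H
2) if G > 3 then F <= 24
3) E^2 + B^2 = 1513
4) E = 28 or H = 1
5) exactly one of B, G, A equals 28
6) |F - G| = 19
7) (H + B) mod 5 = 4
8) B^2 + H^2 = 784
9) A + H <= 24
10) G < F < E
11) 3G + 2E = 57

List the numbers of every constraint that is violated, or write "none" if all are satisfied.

1) F = 23, H = 1; distinct — holds.
2) G = 1, not > 3; antecedent false, conditional vacuously true — holds.
3) E^2 + B^2 = 27^2 + 28^2 = 729 + 784 = 1513 — holds.
4) E = 27 ≠ 28, but H = 1 = 1 (second disjunct) — holds.
5) B=28, G=1, A=26; 1 of them equals 28 — holds.
6) |23 - 1| = 22, not 19 — fails.
7) H + B = 29; 29 mod 5 = 4 — holds.
8) B^2 + H^2 = 28^2 + 1^2 = 784 + 1 = 785, not 784 — fails.
9) A + H = 26 + 1 = 27; 27 > 24, bound 24 not met — fails.
10) values 1 < 23 < 27 — holds.
11) 3G + 2E = 3(1) + 2(27) = 57 — holds.

No — constraints 6, 8, 9 are not satisfied.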